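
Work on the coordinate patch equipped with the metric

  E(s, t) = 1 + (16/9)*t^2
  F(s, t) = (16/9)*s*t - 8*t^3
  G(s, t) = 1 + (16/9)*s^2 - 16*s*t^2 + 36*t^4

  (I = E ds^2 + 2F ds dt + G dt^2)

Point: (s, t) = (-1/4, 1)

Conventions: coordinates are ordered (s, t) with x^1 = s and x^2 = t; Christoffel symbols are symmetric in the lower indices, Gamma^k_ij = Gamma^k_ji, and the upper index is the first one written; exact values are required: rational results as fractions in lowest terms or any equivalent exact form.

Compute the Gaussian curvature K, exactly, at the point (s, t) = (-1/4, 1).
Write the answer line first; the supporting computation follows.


Answer: K = -36/37249

E = 25/9, F = -76/9, G = 370/9, EG - F^2 = 386/9 at the point
E_s = 0, E_t = 32/9, F_s = 16/9, F_t = -220/9, G_s = -152/9, G_t = 152
E_tt = 32/9, F_st = 16/9, G_ss = 32/9
Apply the Brioschi formula K = (det M1 - det M2)/(EG - F^2)^2 over the derivative matrices of E, F, G.
M1 = [[-E_tt/2 + F_st - G_ss/2, E_s/2, F_s - E_t/2], [F_t - G_s/2, E, F], [G_t/2, F, G]] = [[-16/9, 0, 0], [-16, 25/9, -76/9], [76, -76/9, 370/9]]; det M1 = -6176/81
M2 = [[0, E_t/2, G_s/2], [E_t/2, E, F], [G_s/2, F, G]] = [[0, 16/9, -76/9], [16/9, 25/9, -76/9], [-76/9, -76/9, 370/9]]; det M2 = -6032/81
det M1 - det M2 = -16/9; K = -16/9 / (386/9)^2 = -36/37249


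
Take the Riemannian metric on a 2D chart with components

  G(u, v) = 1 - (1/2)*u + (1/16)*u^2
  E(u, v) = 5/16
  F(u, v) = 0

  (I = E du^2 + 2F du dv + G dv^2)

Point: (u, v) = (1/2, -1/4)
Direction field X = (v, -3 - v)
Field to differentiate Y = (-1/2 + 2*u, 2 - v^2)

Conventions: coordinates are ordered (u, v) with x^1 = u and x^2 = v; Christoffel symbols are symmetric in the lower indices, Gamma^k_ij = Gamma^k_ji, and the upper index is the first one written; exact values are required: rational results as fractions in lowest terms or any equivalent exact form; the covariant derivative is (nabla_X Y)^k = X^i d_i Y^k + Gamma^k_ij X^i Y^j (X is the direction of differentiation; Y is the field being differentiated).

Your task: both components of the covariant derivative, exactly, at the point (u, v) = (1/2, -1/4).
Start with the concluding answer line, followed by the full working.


Answer: (nabla_X Y)^u = -2707/640, (nabla_X Y)^v = -27/32

E = 5/16, F = 0, G = 49/64 at the point
E_u = 0, E_v = 0, F_u = 0, F_v = 0, G_u = -7/16, G_v = 0
EG - F^2 = 245/1024;  g^inv = (1024/245) * [[49/64, 0], [0, 5/16]]
first-kind symbols [ij,l] = (1/2)(d_i g_jl + d_j g_il - d_l g_ij): [uu,u] = E_u/2 = 0, [uu,v] = F_u - E_v/2 = 0, [uv,u] = E_v/2 = 0, [uv,v] = G_u/2 = -7/32, [vv,u] = F_v - G_u/2 = 7/32, [vv,v] = G_v/2 = 0
Gamma^u_ij = (G*[ij,u] - F*[ij,v])/(EG - F^2), Gamma^v_ij = (E*[ij,v] - F*[ij,u])/(EG - F^2)
Gamma_uuu = 0, Gamma_uuv = 0, Gamma_uvv = 7/10, Gamma_vuu = 0, Gamma_vuv = -2/7, Gamma_vvv = 0
X = (-1/4, -11/4), Y = (1/2, 31/16) at the point


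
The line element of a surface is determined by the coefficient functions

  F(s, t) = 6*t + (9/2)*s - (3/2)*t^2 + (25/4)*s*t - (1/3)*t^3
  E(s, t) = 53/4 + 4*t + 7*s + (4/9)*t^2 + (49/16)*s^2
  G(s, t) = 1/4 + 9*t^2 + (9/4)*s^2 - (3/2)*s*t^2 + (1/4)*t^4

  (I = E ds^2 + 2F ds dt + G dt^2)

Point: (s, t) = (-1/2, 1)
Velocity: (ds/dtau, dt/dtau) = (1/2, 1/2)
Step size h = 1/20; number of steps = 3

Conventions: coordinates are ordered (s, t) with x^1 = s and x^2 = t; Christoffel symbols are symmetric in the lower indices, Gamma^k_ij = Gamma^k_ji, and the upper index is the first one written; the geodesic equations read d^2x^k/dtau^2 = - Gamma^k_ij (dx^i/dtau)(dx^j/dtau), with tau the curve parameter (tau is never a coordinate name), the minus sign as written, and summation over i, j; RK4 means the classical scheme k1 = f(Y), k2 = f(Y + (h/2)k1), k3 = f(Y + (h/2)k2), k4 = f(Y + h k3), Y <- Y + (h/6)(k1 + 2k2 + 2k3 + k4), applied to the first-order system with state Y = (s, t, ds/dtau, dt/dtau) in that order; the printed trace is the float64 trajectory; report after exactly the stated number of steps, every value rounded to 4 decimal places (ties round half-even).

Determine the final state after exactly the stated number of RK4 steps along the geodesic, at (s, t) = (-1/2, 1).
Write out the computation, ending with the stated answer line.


f(Y) = (ds/dtau, dt/dtau, -Gamma^s_ij Y'^i Y'^j, -Gamma^t_ij Y'^i Y'^j) with the Gammas evaluated at the stage position; h = 0.050000; intermediate values shown to 6 dp
step 0: s = -0.5000, t = 1.0000, ds/dtau = 0.5000, dt/dtau = 0.5000
step 1:
  k1: at (s, t) = (-0.500000, 1.000000), (ds/dtau, dt/dtau) = (0.500000, 0.500000); Gamma_sss = 0.195408, Gamma_sst = 0.150752, Gamma_stt = 0.127856, Gamma_tss = 0.789981, Gamma_tst = -0.156563, Gamma_ttt = 0.962265; k1 = (0.500000, 0.500000, -0.156192, -0.359780)
  k2: at (s, t) = (-0.487500, 1.012500), (ds/dtau, dt/dtau) = (0.496095, 0.491006); Gamma_sss = 0.189359, Gamma_sst = 0.151430, Gamma_stt = 0.118912, Gamma_tss = 0.778703, Gamma_tst = -0.154313, Gamma_ttt = 0.952617; k2 = (0.496095, 0.491006, -0.149044, -0.346133)
  k3: at (s, t) = (-0.487598, 1.012275), (ds/dtau, dt/dtau) = (0.496274, 0.491347); Gamma_sss = 0.189414, Gamma_sst = 0.151427, Gamma_stt = 0.119014, Gamma_tss = 0.778907, Gamma_tst = -0.154351, Gamma_ttt = 0.952791; k3 = (0.496274, 0.491347, -0.149232, -0.346585)
  k4: at (s, t) = (-0.475186, 1.024567), (ds/dtau, dt/dtau) = (0.492538, 0.482671); Gamma_sss = 0.183628, Gamma_sst = 0.152053, Gamma_stt = 0.110375, Gamma_tss = 0.768138, Gamma_tst = -0.152229, Gamma_ttt = 0.943583; k4 = (0.492538, 0.482671, -0.142557, -0.333793)
  Y <- Y + (h/6)(k1 + 2k2 + 2k3 + k4): s = -0.4752, t = 1.0246, ds/dtau = 0.4925, dt/dtau = 0.4827
step 2:
  k1: at (s, t) = (-0.475189, 1.024561), (ds/dtau, dt/dtau) = (0.492539, 0.482675); Gamma_sss = 0.183629, Gamma_sst = 0.152053, Gamma_stt = 0.110378, Gamma_tss = 0.768143, Gamma_tst = -0.152230, Gamma_ttt = 0.943587; k1 = (0.492539, 0.482675, -0.142560, -0.333798)
  k2: at (s, t) = (-0.462876, 1.036628), (ds/dtau, dt/dtau) = (0.488975, 0.474330); Gamma_sss = 0.178095, Gamma_sst = 0.152630, Gamma_stt = 0.102039, Gamma_tss = 0.757874, Gamma_tst = -0.150232, Gamma_ttt = 0.934814; k2 = (0.488975, 0.474330, -0.136340, -0.321839)
  k3: at (s, t) = (-0.462965, 1.036420), (ds/dtau, dt/dtau) = (0.489131, 0.474629); Gamma_sss = 0.178141, Gamma_sst = 0.152628, Gamma_stt = 0.102127, Gamma_tss = 0.758054, Gamma_tst = -0.150265, Gamma_ttt = 0.934968; k3 = (0.489131, 0.474629, -0.136493, -0.322216)
  k4: at (s, t) = (-0.450733, 1.048293), (ds/dtau, dt/dtau) = (0.485714, 0.466564); Gamma_sss = 0.172832, Gamma_sst = 0.153162, Gamma_stt = 0.094056, Gamma_tss = 0.748228, Gamma_tst = -0.148377, Gamma_ttt = 0.926580; k4 = (0.485714, 0.466564, -0.130667, -0.310971)
  Y <- Y + (h/6)(k1 + 2k2 + 2k3 + k4): s = -0.4507, t = 1.0483, ds/dtau = 0.4857, dt/dtau = 0.4666
step 3:
  k1: at (s, t) = (-0.450735, 1.048288), (ds/dtau, dt/dtau) = (0.485715, 0.466568); Gamma_sss = 0.172833, Gamma_sst = 0.153161, Gamma_stt = 0.094059, Gamma_tss = 0.748232, Gamma_tst = -0.148378, Gamma_ttt = 0.926584; k1 = (0.485715, 0.466568, -0.130668, -0.310976)
  k2: at (s, t) = (-0.438593, 1.059952), (ds/dtau, dt/dtau) = (0.482448, 0.458793); Gamma_sss = 0.167743, Gamma_sst = 0.153654, Gamma_stt = 0.086252, Gamma_tss = 0.738842, Gamma_tst = -0.146595, Gamma_ttt = 0.918577; k2 = (0.482448, 0.458793, -0.125219, -0.300427)
  k3: at (s, t) = (-0.438674, 1.059758), (ds/dtau, dt/dtau) = (0.482585, 0.459057); Gamma_sss = 0.167781, Gamma_sst = 0.153654, Gamma_stt = 0.086330, Gamma_tss = 0.739003, Gamma_tst = -0.146624, Gamma_ttt = 0.918715; k3 = (0.482585, 0.459057, -0.125346, -0.300744)
  k4: at (s, t) = (-0.426606, 1.071241), (ds/dtau, dt/dtau) = (0.479448, 0.451530); Gamma_sss = 0.162886, Gamma_sst = 0.154110, Gamma_stt = 0.078760, Gamma_tss = 0.730001, Gamma_tst = -0.144935, Gamma_ttt = 0.911049; k4 = (0.479448, 0.451530, -0.120225, -0.290797)
  Y <- Y + (h/6)(k1 + 2k2 + 2k3 + k4): s = -0.4266, t = 1.0712, ds/dtau = 0.4794, dt/dtau = 0.4515

Answer: s = -0.4266, t = 1.0712, ds/dtau = 0.4794, dt/dtau = 0.4515


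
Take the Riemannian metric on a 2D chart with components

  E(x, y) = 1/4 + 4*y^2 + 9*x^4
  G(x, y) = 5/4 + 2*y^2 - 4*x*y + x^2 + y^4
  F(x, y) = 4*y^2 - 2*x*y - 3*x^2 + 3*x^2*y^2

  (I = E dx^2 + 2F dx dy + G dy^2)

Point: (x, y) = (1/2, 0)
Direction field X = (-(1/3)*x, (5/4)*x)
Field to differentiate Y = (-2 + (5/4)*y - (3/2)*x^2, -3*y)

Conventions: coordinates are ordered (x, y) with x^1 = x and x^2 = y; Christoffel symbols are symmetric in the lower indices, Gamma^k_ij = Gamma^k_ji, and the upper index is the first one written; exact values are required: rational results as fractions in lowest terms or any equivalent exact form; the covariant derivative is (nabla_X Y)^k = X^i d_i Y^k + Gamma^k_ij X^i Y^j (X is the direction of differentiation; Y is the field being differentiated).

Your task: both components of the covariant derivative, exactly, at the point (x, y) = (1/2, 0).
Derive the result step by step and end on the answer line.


E = 13/16, F = -3/4, G = 3/2 at the point
E_x = 9/2, E_y = 0, F_x = -3, F_y = -1, G_x = 1, G_y = -2
EG - F^2 = 21/32;  g^inv = (32/21) * [[3/2, 3/4], [3/4, 13/16]]
first-kind symbols [ij,l] = (1/2)(d_i g_jl + d_j g_il - d_l g_ij): [xx,x] = E_x/2 = 9/4, [xx,y] = F_x - E_y/2 = -3, [xy,x] = E_y/2 = 0, [xy,y] = G_x/2 = 1/2, [yy,x] = F_y - G_x/2 = -3/2, [yy,y] = G_y/2 = -1
Gamma^x_ij = (G*[ij,x] - F*[ij,y])/(EG - F^2), Gamma^y_ij = (E*[ij,y] - F*[ij,x])/(EG - F^2)
Gamma_xxx = 12/7, Gamma_xxy = 4/7, Gamma_xyy = -32/7, Gamma_yxx = -8/7, Gamma_yxy = 13/21, Gamma_yyy = -62/21
X = (-1/6, 5/8), Y = (-19/8, 0) at the point

Answer: (nabla_X Y)^x = 193/224, (nabla_X Y)^y = -4363/1344


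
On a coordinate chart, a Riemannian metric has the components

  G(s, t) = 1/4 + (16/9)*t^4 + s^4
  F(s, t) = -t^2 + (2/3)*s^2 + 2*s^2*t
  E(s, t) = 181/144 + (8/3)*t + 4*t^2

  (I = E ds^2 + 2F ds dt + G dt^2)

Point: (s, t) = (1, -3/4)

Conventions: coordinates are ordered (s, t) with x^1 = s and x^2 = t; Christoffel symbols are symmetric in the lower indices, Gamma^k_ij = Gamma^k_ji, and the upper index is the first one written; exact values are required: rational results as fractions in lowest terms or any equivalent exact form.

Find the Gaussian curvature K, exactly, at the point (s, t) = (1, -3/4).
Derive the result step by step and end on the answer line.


E = 217/144, F = -67/48, G = 29/16, EG - F^2 = 451/576 at the point
E_s = 0, E_t = -10/3, F_s = -5/3, F_t = 7/2, G_s = 4, G_t = -3
E_tt = 8, F_st = 4, G_ss = 12
Using the Brioschi determinant formula for K from the metric derivatives:
M1 = [[-E_tt/2 + F_st - G_ss/2, E_s/2, F_s - E_t/2], [F_t - G_s/2, E, F], [G_t/2, F, G]] = [[-6, 0, 0], [3/2, 217/144, -67/48], [-3/2, -67/48, 29/16]]; det M1 = -451/96
M2 = [[0, E_t/2, G_s/2], [E_t/2, E, F], [G_s/2, F, G]] = [[0, -5/3, 2], [-5/3, 217/144, -67/48], [2, -67/48, 29/16]]; det M2 = -253/144
det M1 - det M2 = -847/288; K = -847/288 / (451/576)^2 = -8064/1681

Answer: K = -8064/1681


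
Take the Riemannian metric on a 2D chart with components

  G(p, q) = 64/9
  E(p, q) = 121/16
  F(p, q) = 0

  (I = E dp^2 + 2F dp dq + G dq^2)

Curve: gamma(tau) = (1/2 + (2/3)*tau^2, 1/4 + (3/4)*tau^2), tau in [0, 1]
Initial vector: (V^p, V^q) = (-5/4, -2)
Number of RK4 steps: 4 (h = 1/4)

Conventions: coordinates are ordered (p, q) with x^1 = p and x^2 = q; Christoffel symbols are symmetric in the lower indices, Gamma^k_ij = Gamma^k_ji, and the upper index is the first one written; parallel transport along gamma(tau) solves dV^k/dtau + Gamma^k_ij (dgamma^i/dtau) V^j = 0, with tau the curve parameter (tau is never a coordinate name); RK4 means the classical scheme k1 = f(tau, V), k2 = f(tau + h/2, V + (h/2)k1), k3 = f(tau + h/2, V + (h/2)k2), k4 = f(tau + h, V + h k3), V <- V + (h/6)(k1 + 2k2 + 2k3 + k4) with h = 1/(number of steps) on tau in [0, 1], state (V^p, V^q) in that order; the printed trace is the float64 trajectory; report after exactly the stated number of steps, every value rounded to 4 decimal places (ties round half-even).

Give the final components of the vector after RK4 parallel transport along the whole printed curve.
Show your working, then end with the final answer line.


gamma'(tau) = ((4/3)*tau, (3/2)*tau); f(tau, V)^k = -Gamma^k_ij(gamma(tau)) gamma'^i(tau) V^j; h = 1/4; intermediate values shown to 6 dp
curve data and Christoffel symbols at the stage parameters:
  tau = 0.000000: gamma = (0.500000, 0.250000), gamma' = (0.000000, 0.000000); Gamma_ppp = 0.000000, Gamma_ppq = 0.000000, Gamma_pqq = 0.000000, Gamma_qpp = 0.000000, Gamma_qpq = 0.000000, Gamma_qqq = 0.000000
  tau = 0.125000: gamma = (0.510417, 0.261719), gamma' = (0.166667, 0.187500); Gamma_ppp = 0.000000, Gamma_ppq = 0.000000, Gamma_pqq = 0.000000, Gamma_qpp = 0.000000, Gamma_qpq = 0.000000, Gamma_qqq = 0.000000
  tau = 0.250000: gamma = (0.541667, 0.296875), gamma' = (0.333333, 0.375000); Gamma_ppp = 0.000000, Gamma_ppq = 0.000000, Gamma_pqq = 0.000000, Gamma_qpp = 0.000000, Gamma_qpq = 0.000000, Gamma_qqq = 0.000000
  tau = 0.375000: gamma = (0.593750, 0.355469), gamma' = (0.500000, 0.562500); Gamma_ppp = 0.000000, Gamma_ppq = 0.000000, Gamma_pqq = 0.000000, Gamma_qpp = 0.000000, Gamma_qpq = 0.000000, Gamma_qqq = 0.000000
  tau = 0.500000: gamma = (0.666667, 0.437500), gamma' = (0.666667, 0.750000); Gamma_ppp = 0.000000, Gamma_ppq = 0.000000, Gamma_pqq = 0.000000, Gamma_qpp = 0.000000, Gamma_qpq = 0.000000, Gamma_qqq = 0.000000
  tau = 0.625000: gamma = (0.760417, 0.542969), gamma' = (0.833333, 0.937500); Gamma_ppp = 0.000000, Gamma_ppq = 0.000000, Gamma_pqq = 0.000000, Gamma_qpp = 0.000000, Gamma_qpq = 0.000000, Gamma_qqq = 0.000000
  tau = 0.750000: gamma = (0.875000, 0.671875), gamma' = (1.000000, 1.125000); Gamma_ppp = 0.000000, Gamma_ppq = 0.000000, Gamma_pqq = 0.000000, Gamma_qpp = 0.000000, Gamma_qpq = 0.000000, Gamma_qqq = 0.000000
  tau = 0.875000: gamma = (1.010417, 0.824219), gamma' = (1.166667, 1.312500); Gamma_ppp = 0.000000, Gamma_ppq = 0.000000, Gamma_pqq = 0.000000, Gamma_qpp = 0.000000, Gamma_qpq = 0.000000, Gamma_qqq = 0.000000
  tau = 1.000000: gamma = (1.166667, 1.000000), gamma' = (1.333333, 1.500000); Gamma_ppp = 0.000000, Gamma_ppq = 0.000000, Gamma_pqq = 0.000000, Gamma_qpp = 0.000000, Gamma_qpq = 0.000000, Gamma_qqq = 0.000000
step 0: V^p = -1.2500, V^q = -2.0000
step 1: k1 = (0.000000, 0.000000), k2 = (0.000000, 0.000000), k3 = (0.000000, 0.000000), k4 = (0.000000, 0.000000); V <- V + (h/6)(k1 + 2k2 + 2k3 + k4): V^p = -1.2500, V^q = -2.0000
step 2: k1 = (0.000000, 0.000000), k2 = (0.000000, 0.000000), k3 = (0.000000, 0.000000), k4 = (0.000000, 0.000000); V <- V + (h/6)(k1 + 2k2 + 2k3 + k4): V^p = -1.2500, V^q = -2.0000
step 3: k1 = (0.000000, 0.000000), k2 = (0.000000, 0.000000), k3 = (0.000000, 0.000000), k4 = (0.000000, 0.000000); V <- V + (h/6)(k1 + 2k2 + 2k3 + k4): V^p = -1.2500, V^q = -2.0000
step 4: k1 = (0.000000, 0.000000), k2 = (0.000000, 0.000000), k3 = (0.000000, 0.000000), k4 = (0.000000, 0.000000); V <- V + (h/6)(k1 + 2k2 + 2k3 + k4): V^p = -1.2500, V^q = -2.0000

Answer: V^p = -1.2500, V^q = -2.0000


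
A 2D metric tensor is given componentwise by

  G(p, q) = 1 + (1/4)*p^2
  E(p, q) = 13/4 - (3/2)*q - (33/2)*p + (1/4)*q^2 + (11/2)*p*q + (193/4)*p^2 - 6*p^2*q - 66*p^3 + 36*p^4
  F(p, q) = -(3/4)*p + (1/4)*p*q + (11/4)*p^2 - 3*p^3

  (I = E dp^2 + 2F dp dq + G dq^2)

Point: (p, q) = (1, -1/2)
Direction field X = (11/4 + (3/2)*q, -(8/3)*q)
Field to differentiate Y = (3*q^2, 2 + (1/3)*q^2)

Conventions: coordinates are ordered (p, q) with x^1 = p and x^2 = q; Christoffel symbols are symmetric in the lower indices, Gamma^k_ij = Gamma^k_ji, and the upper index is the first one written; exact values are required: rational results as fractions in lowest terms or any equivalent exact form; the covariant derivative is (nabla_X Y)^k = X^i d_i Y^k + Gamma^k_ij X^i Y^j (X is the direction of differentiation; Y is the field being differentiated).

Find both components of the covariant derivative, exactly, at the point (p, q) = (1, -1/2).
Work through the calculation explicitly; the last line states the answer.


E = 97/16, F = -9/8, G = 5/4 at the point
E_p = 117/4, E_q = -9/4, F_p = -35/8, F_q = 1/4, G_p = 1/2, G_q = 0
EG - F^2 = 101/16;  g^inv = (16/101) * [[5/4, 9/8], [9/8, 97/16]]
first-kind symbols [ij,l] = (1/2)(d_i g_jl + d_j g_il - d_l g_ij): [pp,p] = E_p/2 = 117/8, [pp,q] = F_p - E_q/2 = -13/4, [pq,p] = E_q/2 = -9/8, [pq,q] = G_p/2 = 1/4, [qq,p] = F_q - G_p/2 = 0, [qq,q] = G_q/2 = 0
Gamma^p_ij = (G*[ij,p] - F*[ij,q])/(EG - F^2), Gamma^q_ij = (E*[ij,q] - F*[ij,p])/(EG - F^2)
Gamma_ppp = 234/101, Gamma_ppq = -18/101, Gamma_pqq = 0, Gamma_qpp = -52/101, Gamma_qpq = 4/101, Gamma_qqq = 0
X = (2, 4/3), Y = (3/4, 25/12) at the point

Answer: (nabla_X Y)^p = -146/101, (nabla_X Y)^q = -920/909


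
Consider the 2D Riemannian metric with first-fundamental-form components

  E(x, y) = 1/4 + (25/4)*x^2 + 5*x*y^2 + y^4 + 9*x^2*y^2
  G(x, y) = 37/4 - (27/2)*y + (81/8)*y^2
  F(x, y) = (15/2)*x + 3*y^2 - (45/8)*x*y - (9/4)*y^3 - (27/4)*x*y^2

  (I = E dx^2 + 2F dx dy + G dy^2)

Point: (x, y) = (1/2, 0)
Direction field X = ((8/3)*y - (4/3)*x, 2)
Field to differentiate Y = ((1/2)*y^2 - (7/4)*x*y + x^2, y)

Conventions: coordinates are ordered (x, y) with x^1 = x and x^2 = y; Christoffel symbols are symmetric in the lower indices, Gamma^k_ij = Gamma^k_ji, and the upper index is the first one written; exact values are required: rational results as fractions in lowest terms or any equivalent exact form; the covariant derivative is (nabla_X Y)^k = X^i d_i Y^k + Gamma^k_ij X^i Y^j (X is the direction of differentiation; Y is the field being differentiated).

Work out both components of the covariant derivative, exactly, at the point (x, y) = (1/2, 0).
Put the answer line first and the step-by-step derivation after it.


Answer: (nabla_X Y)^x = -5117/2076, (nabla_X Y)^y = 326/173

E = 29/16, F = 15/4, G = 37/4 at the point
E_x = 25/4, E_y = 0, F_x = 15/2, F_y = -45/16, G_x = 0, G_y = -27/2
EG - F^2 = 173/64;  g^inv = (64/173) * [[37/4, -15/4], [-15/4, 29/16]]
first-kind symbols [ij,l] = (1/2)(d_i g_jl + d_j g_il - d_l g_ij): [xx,x] = E_x/2 = 25/8, [xx,y] = F_x - E_y/2 = 15/2, [xy,x] = E_y/2 = 0, [xy,y] = G_x/2 = 0, [yy,x] = F_y - G_x/2 = -45/16, [yy,y] = G_y/2 = -27/4
Gamma^x_ij = (G*[ij,x] - F*[ij,y])/(EG - F^2), Gamma^y_ij = (E*[ij,y] - F*[ij,x])/(EG - F^2)
Gamma_xxx = 50/173, Gamma_xxy = 0, Gamma_xyy = -45/173, Gamma_yxx = 120/173, Gamma_yxy = 0, Gamma_yyy = -108/173
X = (-2/3, 2), Y = (1/4, 0) at the point


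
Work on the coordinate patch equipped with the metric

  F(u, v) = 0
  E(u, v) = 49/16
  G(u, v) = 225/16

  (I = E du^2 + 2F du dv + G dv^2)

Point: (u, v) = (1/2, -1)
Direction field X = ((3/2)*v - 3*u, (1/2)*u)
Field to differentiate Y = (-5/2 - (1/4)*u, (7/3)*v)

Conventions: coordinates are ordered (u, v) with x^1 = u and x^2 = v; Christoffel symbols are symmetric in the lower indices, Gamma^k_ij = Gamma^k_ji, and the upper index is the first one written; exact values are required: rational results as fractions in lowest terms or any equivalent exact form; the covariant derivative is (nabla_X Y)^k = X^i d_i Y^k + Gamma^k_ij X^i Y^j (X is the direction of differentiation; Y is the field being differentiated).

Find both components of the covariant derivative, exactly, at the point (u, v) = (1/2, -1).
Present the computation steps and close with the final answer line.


E = 49/16, F = 0, G = 225/16 at the point
E_u = 0, E_v = 0, F_u = 0, F_v = 0, G_u = 0, G_v = 0
EG - F^2 = 11025/256;  g^inv = (256/11025) * [[225/16, 0], [0, 49/16]]
first-kind symbols [ij,l] = (1/2)(d_i g_jl + d_j g_il - d_l g_ij): [uu,u] = E_u/2 = 0, [uu,v] = F_u - E_v/2 = 0, [uv,u] = E_v/2 = 0, [uv,v] = G_u/2 = 0, [vv,u] = F_v - G_u/2 = 0, [vv,v] = G_v/2 = 0
Gamma^u_ij = (G*[ij,u] - F*[ij,v])/(EG - F^2), Gamma^v_ij = (E*[ij,v] - F*[ij,u])/(EG - F^2)
Gamma_uuu = 0, Gamma_uuv = 0, Gamma_uvv = 0, Gamma_vuu = 0, Gamma_vuv = 0, Gamma_vvv = 0
X = (-3, 1/4), Y = (-21/8, -7/3) at the point

Answer: (nabla_X Y)^u = 3/4, (nabla_X Y)^v = 7/12


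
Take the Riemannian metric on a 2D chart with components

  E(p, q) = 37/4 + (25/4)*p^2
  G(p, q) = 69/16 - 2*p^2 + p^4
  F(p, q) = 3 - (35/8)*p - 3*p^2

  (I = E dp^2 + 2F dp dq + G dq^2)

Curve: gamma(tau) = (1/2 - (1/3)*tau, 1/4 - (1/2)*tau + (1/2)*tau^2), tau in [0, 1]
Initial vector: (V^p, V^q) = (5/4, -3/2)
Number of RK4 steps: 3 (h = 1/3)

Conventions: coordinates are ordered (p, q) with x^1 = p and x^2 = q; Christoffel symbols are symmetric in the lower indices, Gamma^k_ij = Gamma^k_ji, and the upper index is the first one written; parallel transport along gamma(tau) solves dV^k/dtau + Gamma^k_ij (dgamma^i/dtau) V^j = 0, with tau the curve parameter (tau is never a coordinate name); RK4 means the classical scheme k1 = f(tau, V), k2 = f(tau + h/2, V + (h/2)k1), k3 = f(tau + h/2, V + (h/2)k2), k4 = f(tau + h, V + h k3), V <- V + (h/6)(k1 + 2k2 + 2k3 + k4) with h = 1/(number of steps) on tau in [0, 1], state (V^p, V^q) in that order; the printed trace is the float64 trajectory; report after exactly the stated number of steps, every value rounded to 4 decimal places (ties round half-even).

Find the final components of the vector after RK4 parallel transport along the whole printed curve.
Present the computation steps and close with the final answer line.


gamma'(tau) = (-1/3, -1/2 + tau); f(tau, V)^k = -Gamma^k_ij(gamma(tau)) gamma'^i(tau) V^j; h = 1/3; intermediate values shown to 6 dp
curve data and Christoffel symbols at the stage parameters:
  tau = 0.000000: gamma = (0.500000, 0.250000), gamma' = (-0.333333, -0.500000); Gamma_ppp = 0.300047, Gamma_ppq = 0.001119, Gamma_pqq = 0.069371, Gamma_qpp = -1.908065, Gamma_qpq = -0.193566, Gamma_qqq = -0.001119
  tau = 0.166667: gamma = (0.444444, 0.180556), gamma' = (-0.333333, -0.333333); Gamma_ppp = 0.345313, Gamma_ppq = 0.008002, Gamma_pqq = 0.068387, Gamma_qpp = -1.820198, Gamma_qpq = -0.181225, Gamma_qqq = -0.008002
  tau = 0.333333: gamma = (0.388889, 0.138889), gamma' = (-0.333333, -0.166667); Gamma_ppp = 0.382900, Gamma_ppq = 0.013805, Gamma_pqq = 0.065895, Gamma_qpp = -1.743620, Gamma_qpq = -0.166584, Gamma_qqq = -0.013805
  tau = 0.500000: gamma = (0.333333, 0.125000), gamma' = (-0.333333, 0.000000); Gamma_ppp = 0.413091, Gamma_ppq = 0.018202, Gamma_pqq = 0.061802, Gamma_qpp = -1.675550, Gamma_qpq = -0.149803, Gamma_qqq = -0.018202
  tau = 0.666667: gamma = (0.277778, 0.138889), gamma' = (-0.333333, 0.166667); Gamma_ppp = 0.435893, Gamma_ppq = 0.020893, Gamma_pqq = 0.056014, Gamma_qpp = -1.613472, Gamma_qpq = -0.130913, Gamma_qqq = -0.020893
  tau = 0.833333: gamma = (0.222222, 0.180556), gamma' = (-0.333333, 0.333333); Gamma_ppp = 0.451083, Gamma_ppq = 0.021599, Gamma_pqq = 0.048448, Gamma_qpp = -1.555012, Gamma_qpq = -0.109838, Gamma_qqq = -0.021599
  tau = 1.000000: gamma = (0.166667, 0.250000), gamma' = (-0.333333, 0.500000); Gamma_ppp = 0.458231, Gamma_ppq = 0.020061, Gamma_pqq = 0.039046, Gamma_qpp = -1.497841, Gamma_qpq = -0.086421, Gamma_qqq = -0.020061
step 0: V^p = 1.2500, V^q = -1.5000
step 1: k1 = (0.073131, -0.818384), k2 = (0.106982, -0.738841), k3 = (0.107984, -0.743441), k4 = (0.139857, -0.682059); V <- V + (h/6)(k1 + 2k2 + 2k3 + k4): V^p = 1.2857, V^q = -1.7481
step 2: k1 = (0.139817, -0.681876), k2 = (0.168952, -0.638147), k3 = (0.169665, -0.641223), k4 = (0.195007, -0.613843); V <- V + (h/6)(k1 + 2k2 + 2k3 + k4): V^p = 1.3419, V^q = -1.9622
step 3: k1 = (0.194961, -0.613657), k2 = (0.215242, -0.601378), k3 = (0.215708, -0.603067), k4 = (0.229542, -0.604194); V <- V + (h/6)(k1 + 2k2 + 2k3 + k4): V^p = 1.4134, V^q = -2.1637

Answer: V^p = 1.4134, V^q = -2.1637


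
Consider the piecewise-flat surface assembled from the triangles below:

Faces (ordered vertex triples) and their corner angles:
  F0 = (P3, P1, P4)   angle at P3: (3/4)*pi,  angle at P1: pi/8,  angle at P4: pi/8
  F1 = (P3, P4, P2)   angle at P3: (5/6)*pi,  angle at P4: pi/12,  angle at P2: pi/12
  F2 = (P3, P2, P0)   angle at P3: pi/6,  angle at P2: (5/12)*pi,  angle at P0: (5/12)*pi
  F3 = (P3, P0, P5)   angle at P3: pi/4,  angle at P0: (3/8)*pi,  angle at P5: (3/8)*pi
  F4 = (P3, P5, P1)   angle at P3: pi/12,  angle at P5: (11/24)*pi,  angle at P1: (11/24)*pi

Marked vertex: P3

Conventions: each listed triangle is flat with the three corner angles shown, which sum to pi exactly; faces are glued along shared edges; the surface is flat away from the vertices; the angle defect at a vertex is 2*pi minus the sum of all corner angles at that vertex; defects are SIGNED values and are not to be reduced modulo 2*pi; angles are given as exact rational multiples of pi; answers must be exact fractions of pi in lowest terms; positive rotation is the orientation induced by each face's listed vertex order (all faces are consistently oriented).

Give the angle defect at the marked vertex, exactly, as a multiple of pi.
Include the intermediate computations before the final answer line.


Sum of corner angles at P3: (25/12)*pi
defect = 2*pi - (25/12)*pi

Answer: defect(P3) = -pi/12


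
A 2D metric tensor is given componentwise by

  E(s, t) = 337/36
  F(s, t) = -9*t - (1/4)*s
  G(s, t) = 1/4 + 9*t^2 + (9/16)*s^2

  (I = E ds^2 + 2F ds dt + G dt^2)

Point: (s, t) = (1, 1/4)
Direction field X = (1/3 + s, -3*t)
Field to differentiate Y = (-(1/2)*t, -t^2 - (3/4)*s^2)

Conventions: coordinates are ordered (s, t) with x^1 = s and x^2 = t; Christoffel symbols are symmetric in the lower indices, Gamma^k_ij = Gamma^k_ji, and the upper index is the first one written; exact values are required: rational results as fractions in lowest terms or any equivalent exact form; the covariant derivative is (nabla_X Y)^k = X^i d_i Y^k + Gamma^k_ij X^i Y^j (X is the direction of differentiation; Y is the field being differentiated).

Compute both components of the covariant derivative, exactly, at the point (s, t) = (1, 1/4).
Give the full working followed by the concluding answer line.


E = 337/36, F = -5/2, G = 11/8 at the point
E_s = 0, E_t = 0, F_s = -1/4, F_t = -9, G_s = 9/8, G_t = 9/2
EG - F^2 = 1907/288;  g^inv = (288/1907) * [[11/8, 5/2], [5/2, 337/36]]
first-kind symbols [ij,l] = (1/2)(d_i g_jl + d_j g_il - d_l g_ij): [ss,s] = E_s/2 = 0, [ss,t] = F_s - E_t/2 = -1/4, [st,s] = E_t/2 = 0, [st,t] = G_s/2 = 9/16, [tt,s] = F_t - G_s/2 = -153/16, [tt,t] = G_t/2 = 9/4
Gamma^s_ij = (G*[ij,s] - F*[ij,t])/(EG - F^2), Gamma^t_ij = (E*[ij,t] - F*[ij,s])/(EG - F^2)
Gamma_sss = -180/1907, Gamma_sst = 405/1907, Gamma_stt = -8667/7628, Gamma_tss = -674/1907, Gamma_tst = 3033/3814, Gamma_ttt = -819/1907
X = (4/3, -3/4), Y = (-1/8, -13/16) at the point

Answer: (nabla_X Y)^s = -249861/488192, (nabla_X Y)^t = -478687/183072


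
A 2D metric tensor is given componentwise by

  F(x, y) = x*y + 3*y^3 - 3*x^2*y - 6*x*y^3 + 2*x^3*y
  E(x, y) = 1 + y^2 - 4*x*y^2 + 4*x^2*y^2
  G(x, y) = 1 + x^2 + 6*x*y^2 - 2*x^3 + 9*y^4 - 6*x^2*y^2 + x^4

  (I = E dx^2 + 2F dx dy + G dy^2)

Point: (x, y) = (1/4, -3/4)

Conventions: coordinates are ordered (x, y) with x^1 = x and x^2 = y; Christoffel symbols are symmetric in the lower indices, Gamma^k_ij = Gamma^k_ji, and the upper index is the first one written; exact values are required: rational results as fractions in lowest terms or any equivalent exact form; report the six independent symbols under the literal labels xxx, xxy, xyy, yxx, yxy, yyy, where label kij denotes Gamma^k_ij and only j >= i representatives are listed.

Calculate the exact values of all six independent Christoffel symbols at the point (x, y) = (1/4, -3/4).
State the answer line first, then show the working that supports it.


Answer: Gamma_xxx = -18/149, Gamma_xxy = -6/149, Gamma_xyy = 54/149, Gamma_yxx = 90/149, Gamma_yxy = 30/149, Gamma_yyy = -270/149

E = 73/64, F = -45/64, G = 289/64 at the point
E_x = -9/8, E_y = -3/8, F_x = 21/8, F_y = 21/8, G_x = 15/8, G_y = -135/8
EG - F^2 = 149/32;  g^inv = (32/149) * [[289/64, 45/64], [45/64, 73/64]]
first-kind symbols [ij,l] = (1/2)(d_i g_jl + d_j g_il - d_l g_ij): [xx,x] = E_x/2 = -9/16, [xx,y] = F_x - E_y/2 = 45/16, [xy,x] = E_y/2 = -3/16, [xy,y] = G_x/2 = 15/16, [yy,x] = F_y - G_x/2 = 27/16, [yy,y] = G_y/2 = -135/16
Gamma^x_ij = (G*[ij,x] - F*[ij,y])/(EG - F^2), Gamma^y_ij = (E*[ij,y] - F*[ij,x])/(EG - F^2)


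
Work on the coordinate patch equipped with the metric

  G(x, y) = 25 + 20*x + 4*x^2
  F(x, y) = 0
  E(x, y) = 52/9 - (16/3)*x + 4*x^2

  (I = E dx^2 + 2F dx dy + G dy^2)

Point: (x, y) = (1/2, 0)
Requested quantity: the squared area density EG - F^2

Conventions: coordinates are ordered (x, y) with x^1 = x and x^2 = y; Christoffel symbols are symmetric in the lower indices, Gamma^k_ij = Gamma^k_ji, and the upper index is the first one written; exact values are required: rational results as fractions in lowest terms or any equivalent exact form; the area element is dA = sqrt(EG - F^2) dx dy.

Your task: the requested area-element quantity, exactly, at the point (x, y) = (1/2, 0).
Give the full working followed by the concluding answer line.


E = 37/9, F = 0, G = 36; EG - F^2 = 148

Answer: EG - F^2 = 148


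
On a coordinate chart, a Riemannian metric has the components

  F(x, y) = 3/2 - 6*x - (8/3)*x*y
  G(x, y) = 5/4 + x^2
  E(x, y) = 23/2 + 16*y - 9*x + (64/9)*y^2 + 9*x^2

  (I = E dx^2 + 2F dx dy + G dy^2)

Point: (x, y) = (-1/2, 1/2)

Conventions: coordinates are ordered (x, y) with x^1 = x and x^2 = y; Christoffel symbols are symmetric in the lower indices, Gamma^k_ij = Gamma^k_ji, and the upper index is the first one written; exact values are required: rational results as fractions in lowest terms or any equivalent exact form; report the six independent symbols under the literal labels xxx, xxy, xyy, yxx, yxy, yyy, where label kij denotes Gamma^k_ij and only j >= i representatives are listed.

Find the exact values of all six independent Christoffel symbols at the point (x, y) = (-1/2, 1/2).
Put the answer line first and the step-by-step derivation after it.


Answer: Gamma_xxx = 18164/3315, Gamma_xxy = 1434/1105, Gamma_xyy = 198/1105, Gamma_yxx = -312928/9945, Gamma_yxy = -15923/3315, Gamma_yyy = -682/1105

E = 1009/36, F = 31/6, G = 3/2 at the point
E_x = -18, E_y = 208/9, F_x = -22/3, F_y = 4/3, G_x = -1, G_y = 0
EG - F^2 = 1105/72;  g^inv = (72/1105) * [[3/2, -31/6], [-31/6, 1009/36]]
first-kind symbols [ij,l] = (1/2)(d_i g_jl + d_j g_il - d_l g_ij): [xx,x] = E_x/2 = -9, [xx,y] = F_x - E_y/2 = -170/9, [xy,x] = E_y/2 = 104/9, [xy,y] = G_x/2 = -1/2, [yy,x] = F_y - G_x/2 = 11/6, [yy,y] = G_y/2 = 0
Gamma^x_ij = (G*[ij,x] - F*[ij,y])/(EG - F^2), Gamma^y_ij = (E*[ij,y] - F*[ij,x])/(EG - F^2)


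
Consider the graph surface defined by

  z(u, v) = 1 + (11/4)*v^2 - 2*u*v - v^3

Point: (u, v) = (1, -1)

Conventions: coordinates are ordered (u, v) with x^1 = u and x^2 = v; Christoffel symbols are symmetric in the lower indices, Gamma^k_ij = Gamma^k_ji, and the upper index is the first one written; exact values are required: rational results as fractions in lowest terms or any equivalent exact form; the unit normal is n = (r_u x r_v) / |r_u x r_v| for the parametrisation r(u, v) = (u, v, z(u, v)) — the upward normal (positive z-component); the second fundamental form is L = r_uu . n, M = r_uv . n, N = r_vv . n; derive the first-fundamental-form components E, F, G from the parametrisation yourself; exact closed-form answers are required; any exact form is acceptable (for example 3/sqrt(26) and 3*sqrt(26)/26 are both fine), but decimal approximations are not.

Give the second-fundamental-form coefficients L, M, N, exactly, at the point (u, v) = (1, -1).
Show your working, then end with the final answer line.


z_u = 2, z_v = -21/2, z_uu = 0, z_uv = -2, z_vv = 23/2
E = 5, F = -21, G = 445/4; answer radicand W^2 = 461/4
unnormalised second-form numerators: l = 0, m = -2, n = 23/2; L = l/sqrt(461/4), and similarly M = m/sqrt(W^2), N = n/sqrt(W^2)

Answer: L = 0, M = -4*sqrt(461)/461, N = 23*sqrt(461)/461


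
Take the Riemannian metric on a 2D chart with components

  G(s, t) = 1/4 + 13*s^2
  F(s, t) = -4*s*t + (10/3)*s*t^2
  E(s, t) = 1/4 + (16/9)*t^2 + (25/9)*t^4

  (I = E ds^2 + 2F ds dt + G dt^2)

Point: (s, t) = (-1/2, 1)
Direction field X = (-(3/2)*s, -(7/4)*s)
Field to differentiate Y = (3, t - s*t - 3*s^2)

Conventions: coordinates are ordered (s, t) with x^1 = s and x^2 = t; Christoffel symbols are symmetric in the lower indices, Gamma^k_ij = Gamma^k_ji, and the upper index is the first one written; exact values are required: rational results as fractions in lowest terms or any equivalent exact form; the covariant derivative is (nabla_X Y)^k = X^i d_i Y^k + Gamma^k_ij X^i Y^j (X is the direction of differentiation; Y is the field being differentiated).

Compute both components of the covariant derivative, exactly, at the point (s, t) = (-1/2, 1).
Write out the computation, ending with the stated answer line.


E = 173/36, F = 1/3, G = 7/2 at the point
E_s = 0, E_t = 44/3, F_s = -2/3, F_t = -4/3, G_s = -13, G_t = 0
EG - F^2 = 401/24;  g^inv = (24/401) * [[7/2, -1/3], [-1/3, 173/36]]
first-kind symbols [ij,l] = (1/2)(d_i g_jl + d_j g_il - d_l g_ij): [ss,s] = E_s/2 = 0, [ss,t] = F_s - E_t/2 = -8, [st,s] = E_t/2 = 22/3, [st,t] = G_s/2 = -13/2, [tt,s] = F_t - G_s/2 = 31/6, [tt,t] = G_t/2 = 0
Gamma^s_ij = (G*[ij,s] - F*[ij,t])/(EG - F^2), Gamma^t_ij = (E*[ij,t] - F*[ij,s])/(EG - F^2)
Gamma_sss = 64/401, Gamma_sst = 668/401, Gamma_stt = 434/401, Gamma_tss = -2768/1203, Gamma_tst = -2425/1203, Gamma_ttt = -124/1203
X = (3/4, 7/8), Y = (3, 3/4) at the point

Answer: (nabla_X Y)^s = 40929/6416, (nabla_X Y)^t = -28415/3208


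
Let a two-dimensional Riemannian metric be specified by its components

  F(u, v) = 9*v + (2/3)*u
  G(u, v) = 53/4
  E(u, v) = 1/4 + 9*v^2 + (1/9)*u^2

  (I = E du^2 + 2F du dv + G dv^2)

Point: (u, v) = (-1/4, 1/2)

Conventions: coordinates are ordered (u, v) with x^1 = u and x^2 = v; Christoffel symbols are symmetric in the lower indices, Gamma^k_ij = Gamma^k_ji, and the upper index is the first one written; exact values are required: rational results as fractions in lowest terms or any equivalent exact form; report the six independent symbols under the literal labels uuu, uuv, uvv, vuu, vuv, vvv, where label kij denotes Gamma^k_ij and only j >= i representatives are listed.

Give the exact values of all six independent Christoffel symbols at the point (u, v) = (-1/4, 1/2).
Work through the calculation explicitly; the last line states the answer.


E = 361/144, F = 13/3, G = 53/4 at the point
E_u = -1/18, E_v = 9, F_u = 2/3, F_v = 9, G_u = 0, G_v = 0
EG - F^2 = 8317/576;  g^inv = (576/8317) * [[53/4, -13/3], [-13/3, 361/144]]
first-kind symbols [ij,l] = (1/2)(d_i g_jl + d_j g_il - d_l g_ij): [uu,u] = E_u/2 = -1/36, [uu,v] = F_u - E_v/2 = -23/6, [uv,u] = E_v/2 = 9/2, [uv,v] = G_u/2 = 0, [vv,u] = F_v - G_u/2 = 9, [vv,v] = G_v/2 = 0
Gamma^u_ij = (G*[ij,u] - F*[ij,v])/(EG - F^2), Gamma^v_ij = (E*[ij,v] - F*[ij,u])/(EG - F^2)

Answer: Gamma_uuu = 9356/8317, Gamma_uuv = 34344/8317, Gamma_uvv = 68688/8317, Gamma_vuu = -5466/8317, Gamma_vuv = -11232/8317, Gamma_vvv = -22464/8317


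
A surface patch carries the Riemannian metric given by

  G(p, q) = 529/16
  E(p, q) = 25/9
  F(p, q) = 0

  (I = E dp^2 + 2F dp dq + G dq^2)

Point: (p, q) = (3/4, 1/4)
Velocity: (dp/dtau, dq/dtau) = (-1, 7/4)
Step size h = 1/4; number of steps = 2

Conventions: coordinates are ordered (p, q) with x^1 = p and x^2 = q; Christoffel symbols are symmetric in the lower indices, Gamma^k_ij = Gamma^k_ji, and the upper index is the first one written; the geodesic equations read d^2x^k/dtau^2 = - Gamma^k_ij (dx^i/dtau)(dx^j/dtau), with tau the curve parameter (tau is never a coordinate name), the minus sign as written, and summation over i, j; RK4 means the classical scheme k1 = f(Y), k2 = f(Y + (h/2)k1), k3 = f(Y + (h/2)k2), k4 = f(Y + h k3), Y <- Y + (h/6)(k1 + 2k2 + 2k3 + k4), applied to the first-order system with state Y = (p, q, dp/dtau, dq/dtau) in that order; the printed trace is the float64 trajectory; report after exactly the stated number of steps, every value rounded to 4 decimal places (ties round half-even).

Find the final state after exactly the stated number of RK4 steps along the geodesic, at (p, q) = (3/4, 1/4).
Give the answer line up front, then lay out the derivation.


Answer: p = 0.2500, q = 1.1250, dp/dtau = -1.0000, dq/dtau = 1.7500

f(Y) = (dp/dtau, dq/dtau, -Gamma^p_ij Y'^i Y'^j, -Gamma^q_ij Y'^i Y'^j) with the Gammas evaluated at the stage position; h = 0.250000; intermediate values shown to 6 dp
step 0: p = 0.7500, q = 0.2500, dp/dtau = -1.0000, dq/dtau = 1.7500
step 1:
  k1: at (p, q) = (0.750000, 0.250000), (dp/dtau, dq/dtau) = (-1.000000, 1.750000); Gamma_ppp = 0.000000, Gamma_ppq = 0.000000, Gamma_pqq = 0.000000, Gamma_qpp = 0.000000, Gamma_qpq = 0.000000, Gamma_qqq = 0.000000; k1 = (-1.000000, 1.750000, 0.000000, 0.000000)
  k2: at (p, q) = (0.625000, 0.468750), (dp/dtau, dq/dtau) = (-1.000000, 1.750000); Gamma_ppp = 0.000000, Gamma_ppq = 0.000000, Gamma_pqq = 0.000000, Gamma_qpp = 0.000000, Gamma_qpq = 0.000000, Gamma_qqq = 0.000000; k2 = (-1.000000, 1.750000, 0.000000, 0.000000)
  k3: at (p, q) = (0.625000, 0.468750), (dp/dtau, dq/dtau) = (-1.000000, 1.750000); Gamma_ppp = 0.000000, Gamma_ppq = 0.000000, Gamma_pqq = 0.000000, Gamma_qpp = 0.000000, Gamma_qpq = 0.000000, Gamma_qqq = 0.000000; k3 = (-1.000000, 1.750000, 0.000000, 0.000000)
  k4: at (p, q) = (0.500000, 0.687500), (dp/dtau, dq/dtau) = (-1.000000, 1.750000); Gamma_ppp = 0.000000, Gamma_ppq = 0.000000, Gamma_pqq = 0.000000, Gamma_qpp = 0.000000, Gamma_qpq = 0.000000, Gamma_qqq = 0.000000; k4 = (-1.000000, 1.750000, 0.000000, 0.000000)
  Y <- Y + (h/6)(k1 + 2k2 + 2k3 + k4): p = 0.5000, q = 0.6875, dp/dtau = -1.0000, dq/dtau = 1.7500
step 2:
  k1: at (p, q) = (0.500000, 0.687500), (dp/dtau, dq/dtau) = (-1.000000, 1.750000); Gamma_ppp = 0.000000, Gamma_ppq = 0.000000, Gamma_pqq = 0.000000, Gamma_qpp = 0.000000, Gamma_qpq = 0.000000, Gamma_qqq = 0.000000; k1 = (-1.000000, 1.750000, 0.000000, 0.000000)
  k2: at (p, q) = (0.375000, 0.906250), (dp/dtau, dq/dtau) = (-1.000000, 1.750000); Gamma_ppp = 0.000000, Gamma_ppq = 0.000000, Gamma_pqq = 0.000000, Gamma_qpp = 0.000000, Gamma_qpq = 0.000000, Gamma_qqq = 0.000000; k2 = (-1.000000, 1.750000, 0.000000, 0.000000)
  k3: at (p, q) = (0.375000, 0.906250), (dp/dtau, dq/dtau) = (-1.000000, 1.750000); Gamma_ppp = 0.000000, Gamma_ppq = 0.000000, Gamma_pqq = 0.000000, Gamma_qpp = 0.000000, Gamma_qpq = 0.000000, Gamma_qqq = 0.000000; k3 = (-1.000000, 1.750000, 0.000000, 0.000000)
  k4: at (p, q) = (0.250000, 1.125000), (dp/dtau, dq/dtau) = (-1.000000, 1.750000); Gamma_ppp = 0.000000, Gamma_ppq = 0.000000, Gamma_pqq = 0.000000, Gamma_qpp = 0.000000, Gamma_qpq = 0.000000, Gamma_qqq = 0.000000; k4 = (-1.000000, 1.750000, 0.000000, 0.000000)
  Y <- Y + (h/6)(k1 + 2k2 + 2k3 + k4): p = 0.2500, q = 1.1250, dp/dtau = -1.0000, dq/dtau = 1.7500


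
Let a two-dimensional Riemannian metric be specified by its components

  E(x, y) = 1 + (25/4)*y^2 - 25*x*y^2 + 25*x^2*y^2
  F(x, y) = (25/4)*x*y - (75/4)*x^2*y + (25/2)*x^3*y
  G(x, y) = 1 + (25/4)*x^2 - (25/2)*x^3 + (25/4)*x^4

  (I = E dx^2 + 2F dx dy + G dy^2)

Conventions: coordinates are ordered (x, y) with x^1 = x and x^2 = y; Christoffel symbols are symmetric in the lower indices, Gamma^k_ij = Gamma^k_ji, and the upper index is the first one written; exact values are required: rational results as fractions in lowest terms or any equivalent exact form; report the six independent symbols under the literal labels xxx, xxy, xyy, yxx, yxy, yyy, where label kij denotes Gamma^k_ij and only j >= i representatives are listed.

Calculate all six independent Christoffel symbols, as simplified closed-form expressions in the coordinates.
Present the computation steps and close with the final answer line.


E = 1 + (25/4)*y^2 - 25*x*y^2 + 25*x^2*y^2; F = (25/4)*x*y - (75/4)*x^2*y + (25/2)*x^3*y; G = 1 + (25/4)*x^2 - (25/2)*x^3 + (25/4)*x^4
Gamma^k_ij = (1/2) g^{kl} (d_i g_jl + d_j g_il - d_l g_ij), with g^inv = (1/(EG-F^2)) [[G, -F], [-F, E]]
first partials: E_x = -25*y^2 + 50*x*y^2, E_y = (25/2)*y - 50*x*y + 50*x^2*y, F_x = (25/4)*y - (75/2)*x*y + (75/2)*x^2*y, F_y = (25/4)*x - (75/4)*x^2 + (25/2)*x^3, G_x = (25/2)*x - (75/2)*x^2 + 25*x^3, G_y = 0
D = EG - F^2 = 1 + (25/4)*y^2 + (25/4)*x^2 - 25*x*y^2 - (25/2)*x^3 + 25*x^2*y^2 + (25/4)*x^4
expanded: Gamma^x_xx = (G E_x - 2F F_x + F E_y)/(2D), Gamma^x_xy = (G E_y - F G_x)/(2D), Gamma^x_yy = (2G F_y - G G_x - F G_y)/(2D), Gamma^y_xx = (2E F_x - E E_y - F E_x)/(2D), Gamma^y_xy = (E G_x - F E_y)/(2D), Gamma^y_yy = (E G_y - 2F F_y + F G_x)/(2D); substitute and cancel common factors

Answer: Gamma_xxx = (100*x*y^2 - 50*y^2)/(25*x^4 - 50*x^3 + 100*x^2*y^2 + 25*x^2 - 100*x*y^2 + 25*y^2 + 4), Gamma_xxy = (100*x^2*y - 100*x*y + 25*y)/(25*x^4 - 50*x^3 + 100*x^2*y^2 + 25*x^2 - 100*x*y^2 + 25*y^2 + 4), Gamma_xyy = 0, Gamma_yxx = (50*x^2*y - 50*x*y)/(25*x^4 - 50*x^3 + 100*x^2*y^2 + 25*x^2 - 100*x*y^2 + 25*y^2 + 4), Gamma_yxy = (50*x^3 - 75*x^2 + 25*x)/(25*x^4 - 50*x^3 + 100*x^2*y^2 + 25*x^2 - 100*x*y^2 + 25*y^2 + 4), Gamma_yyy = 0
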